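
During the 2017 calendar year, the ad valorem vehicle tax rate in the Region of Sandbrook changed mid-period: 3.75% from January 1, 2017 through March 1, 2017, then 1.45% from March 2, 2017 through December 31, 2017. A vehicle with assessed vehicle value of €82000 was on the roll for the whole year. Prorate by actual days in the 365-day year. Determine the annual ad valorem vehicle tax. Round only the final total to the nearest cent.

€1499.03

January 1 – March 1, 2017: 60 days at 3.75% → €82000 × 3.75% × 60/365 = €505.4795
March 2 – December 31, 2017: 305 days at 1.45% → €82000 × 1.45% × 305/365 = €993.5479
Total = €1499.0274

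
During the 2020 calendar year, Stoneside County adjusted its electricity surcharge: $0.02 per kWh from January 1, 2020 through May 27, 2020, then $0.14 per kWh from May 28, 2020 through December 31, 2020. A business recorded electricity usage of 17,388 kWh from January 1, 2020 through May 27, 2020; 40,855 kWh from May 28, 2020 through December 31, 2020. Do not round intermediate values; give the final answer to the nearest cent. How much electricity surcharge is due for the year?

$6,067.46

January 1 – May 27, 2020: 17,388 kWh at $0.02/kWh → $347.76
May 28 – December 31, 2020: 40,855 kWh at $0.14/kWh → $5,719.70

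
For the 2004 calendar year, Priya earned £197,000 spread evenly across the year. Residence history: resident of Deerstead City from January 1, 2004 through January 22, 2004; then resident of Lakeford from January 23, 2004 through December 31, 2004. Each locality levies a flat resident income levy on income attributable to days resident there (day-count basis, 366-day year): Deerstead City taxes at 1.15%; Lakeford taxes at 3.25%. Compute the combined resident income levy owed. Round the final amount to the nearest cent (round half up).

Deerstead City, January 1 – January 22, 2004: 22 days → £197,000 × 1.15% × 22/366 = £136.1776
Lakeford, January 23 – December 31, 2004: 344 days → £197,000 × 3.25% × 344/366 = £6,017.6503
Total = £6,153.8279

£6,153.83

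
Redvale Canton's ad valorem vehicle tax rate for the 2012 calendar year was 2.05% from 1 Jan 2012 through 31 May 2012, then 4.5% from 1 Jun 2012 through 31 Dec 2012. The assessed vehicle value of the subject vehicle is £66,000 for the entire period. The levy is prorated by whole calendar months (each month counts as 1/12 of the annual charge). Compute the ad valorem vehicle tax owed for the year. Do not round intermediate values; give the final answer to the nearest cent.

1 Jan – 31 May 2012: 5 months at 2.05% → £66,000 × 2.05% × 5/12 = £563.7500
1 Jun – 31 Dec 2012: 7 months at 4.5% → £66,000 × 4.5% × 7/12 = £1,732.5000
Total = £2,296.2500

£2,296.25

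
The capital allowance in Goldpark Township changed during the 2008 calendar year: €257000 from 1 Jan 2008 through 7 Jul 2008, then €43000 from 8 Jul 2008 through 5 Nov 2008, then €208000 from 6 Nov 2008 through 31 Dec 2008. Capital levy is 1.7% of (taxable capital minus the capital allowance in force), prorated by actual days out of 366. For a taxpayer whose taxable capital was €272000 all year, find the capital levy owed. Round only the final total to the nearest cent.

€1585.18

1 Jan – 7 Jul 2008: 189 days, exemption €257000 → (€272000 − €257000) × 1.7% × 189/366 = €131.6803
8 Jul – 5 Nov 2008: 121 days, exemption €43000 → (€272000 − €43000) × 1.7% × 121/366 = €1287.0301
6 Nov – 31 Dec 2008: 56 days, exemption €208000 → (€272000 − €208000) × 1.7% × 56/366 = €166.4699
Total = €1585.1803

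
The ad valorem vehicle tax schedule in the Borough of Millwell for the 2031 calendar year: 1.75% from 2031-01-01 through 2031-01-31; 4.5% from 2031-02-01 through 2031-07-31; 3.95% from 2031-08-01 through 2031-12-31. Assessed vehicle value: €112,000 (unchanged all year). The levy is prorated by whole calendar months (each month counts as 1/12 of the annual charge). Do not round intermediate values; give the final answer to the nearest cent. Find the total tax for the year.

2031-01-01 to 2031-01-31: 1 month at 1.75% → €112,000 × 1.75% × 1/12 = €163.3333
2031-02-01 to 2031-07-31: 6 months at 4.5% → €112,000 × 4.5% × 6/12 = €2,520.0000
2031-08-01 to 2031-12-31: 5 months at 3.95% → €112,000 × 3.95% × 5/12 = €1,843.3333
Total = €4,526.6667

€4,526.67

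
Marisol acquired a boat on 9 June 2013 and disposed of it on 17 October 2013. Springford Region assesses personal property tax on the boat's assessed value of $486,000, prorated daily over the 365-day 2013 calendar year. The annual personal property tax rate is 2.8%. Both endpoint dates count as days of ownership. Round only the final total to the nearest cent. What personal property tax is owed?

$4,883.97

Days held (9 June – 17 October 2013): 131 out of 365
Tax = $486,000 × 2.8% × 131/365 = $4,883.9671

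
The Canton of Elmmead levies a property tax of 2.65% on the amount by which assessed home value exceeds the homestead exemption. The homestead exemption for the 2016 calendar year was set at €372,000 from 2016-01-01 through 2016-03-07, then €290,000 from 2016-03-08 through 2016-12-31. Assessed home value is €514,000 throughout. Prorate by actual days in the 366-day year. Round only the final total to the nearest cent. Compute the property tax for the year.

2016-01-01 to 2016-03-07: 67 days, exemption €372,000 → (€514,000 − €372,000) × 2.65% × 67/366 = €688.8552
2016-03-08 to 2016-12-31: 299 days, exemption €290,000 → (€514,000 − €290,000) × 2.65% × 299/366 = €4,849.3552
Total = €5,538.2104

€5,538.21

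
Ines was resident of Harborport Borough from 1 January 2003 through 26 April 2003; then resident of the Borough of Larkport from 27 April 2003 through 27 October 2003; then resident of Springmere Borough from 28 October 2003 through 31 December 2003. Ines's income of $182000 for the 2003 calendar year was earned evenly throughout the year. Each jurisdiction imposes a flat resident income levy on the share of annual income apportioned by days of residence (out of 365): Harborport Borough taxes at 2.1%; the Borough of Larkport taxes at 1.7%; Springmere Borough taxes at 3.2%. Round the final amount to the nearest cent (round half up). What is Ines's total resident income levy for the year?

$3811.53

Harborport Borough, 1 January – 26 April 2003: 116 days → $182000 × 2.1% × 116/365 = $1214.6630
The Borough of Larkport, 27 April – 27 October 2003: 184 days → $182000 × 1.7% × 184/365 = $1559.7151
Springmere Borough, 28 October – 31 December 2003: 65 days → $182000 × 3.2% × 65/365 = $1037.1507
Total = $3811.5288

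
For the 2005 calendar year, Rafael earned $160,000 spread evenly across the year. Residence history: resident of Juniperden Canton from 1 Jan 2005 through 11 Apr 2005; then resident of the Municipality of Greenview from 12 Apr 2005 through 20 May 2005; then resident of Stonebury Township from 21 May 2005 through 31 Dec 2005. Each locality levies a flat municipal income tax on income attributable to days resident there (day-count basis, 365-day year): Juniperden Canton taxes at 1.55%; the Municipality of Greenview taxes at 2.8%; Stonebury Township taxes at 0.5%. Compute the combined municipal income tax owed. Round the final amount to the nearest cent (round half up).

$1,658.08

Juniperden Canton, 1 Jan – 11 Apr 2005: 101 days → $160,000 × 1.55% × 101/365 = $686.2466
The Municipality of Greenview, 12 Apr – 20 May 2005: 39 days → $160,000 × 2.8% × 39/365 = $478.6849
Stonebury Township, 21 May – 31 Dec 2005: 225 days → $160,000 × 0.5% × 225/365 = $493.1507
Total = $1,658.0822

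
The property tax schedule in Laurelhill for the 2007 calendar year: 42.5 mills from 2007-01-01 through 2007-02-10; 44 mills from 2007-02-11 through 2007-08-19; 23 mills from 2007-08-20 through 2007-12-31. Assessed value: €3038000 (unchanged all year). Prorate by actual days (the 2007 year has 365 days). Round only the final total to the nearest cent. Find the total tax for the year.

2007-01-01 to 2007-02-10: 41 days at 42.5 mills → €3038000 × 4.25% × 41/365 = €14503.3288
2007-02-11 to 2007-08-19: 190 days at 44 mills → €3038000 × 4.4% × 190/365 = €69582.6849
2007-08-20 to 2007-12-31: 134 days at 23 mills → €3038000 × 2.3% × 134/365 = €25652.3726
Total = €109738.3863

€109738.39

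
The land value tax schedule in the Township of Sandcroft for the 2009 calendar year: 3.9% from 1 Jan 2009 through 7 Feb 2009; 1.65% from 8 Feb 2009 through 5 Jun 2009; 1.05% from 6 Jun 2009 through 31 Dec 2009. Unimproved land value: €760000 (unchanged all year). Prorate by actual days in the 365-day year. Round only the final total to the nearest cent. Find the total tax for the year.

€11709.21

1 Jan – 7 Feb 2009: 38 days at 3.9% → €760000 × 3.9% × 38/365 = €3085.8082
8 Feb – 5 Jun 2009: 118 days at 1.65% → €760000 × 1.65% × 118/365 = €4054.0274
6 Jun – 31 Dec 2009: 209 days at 1.05% → €760000 × 1.05% × 209/365 = €4569.3699
Total = €11709.2055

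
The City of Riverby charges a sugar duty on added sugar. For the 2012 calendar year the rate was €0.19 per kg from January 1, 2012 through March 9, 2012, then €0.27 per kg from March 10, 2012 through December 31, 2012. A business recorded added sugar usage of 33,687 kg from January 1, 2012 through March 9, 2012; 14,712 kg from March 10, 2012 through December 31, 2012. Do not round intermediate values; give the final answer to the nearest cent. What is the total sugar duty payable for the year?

January 1 – March 9, 2012: 33,687 kg at €0.19/kg → €6,400.53
March 10 – December 31, 2012: 14,712 kg at €0.27/kg → €3,972.24

€10,372.77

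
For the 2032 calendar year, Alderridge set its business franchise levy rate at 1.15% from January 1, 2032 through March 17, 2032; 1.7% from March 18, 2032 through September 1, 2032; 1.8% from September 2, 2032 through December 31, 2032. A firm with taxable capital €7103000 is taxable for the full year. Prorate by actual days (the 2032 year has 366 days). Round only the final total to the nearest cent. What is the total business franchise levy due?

January 1 – March 17, 2032: 77 days at 1.15% → €7103000 × 1.15% × 77/366 = €17184.9904
March 18 – September 1, 2032: 168 days at 1.7% → €7103000 × 1.7% × 168/366 = €55426.6885
September 2 – December 31, 2032: 121 days at 1.8% → €7103000 × 1.8% × 121/366 = €42268.6721
Total = €114880.3511

€114880.35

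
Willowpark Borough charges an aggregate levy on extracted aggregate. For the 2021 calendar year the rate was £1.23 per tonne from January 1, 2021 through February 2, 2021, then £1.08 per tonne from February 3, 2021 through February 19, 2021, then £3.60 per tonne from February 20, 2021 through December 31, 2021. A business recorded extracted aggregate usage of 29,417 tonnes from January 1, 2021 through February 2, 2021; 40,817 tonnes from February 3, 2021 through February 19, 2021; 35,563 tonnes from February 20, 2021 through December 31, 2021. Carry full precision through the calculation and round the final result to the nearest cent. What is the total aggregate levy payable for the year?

£208,292.07

January 1 – February 2, 2021: 29,417 tonnes at £1.23/tonne → £36,182.91
February 3 – February 19, 2021: 40,817 tonnes at £1.08/tonne → £44,082.36
February 20 – December 31, 2021: 35,563 tonnes at £3.60/tonne → £128,026.80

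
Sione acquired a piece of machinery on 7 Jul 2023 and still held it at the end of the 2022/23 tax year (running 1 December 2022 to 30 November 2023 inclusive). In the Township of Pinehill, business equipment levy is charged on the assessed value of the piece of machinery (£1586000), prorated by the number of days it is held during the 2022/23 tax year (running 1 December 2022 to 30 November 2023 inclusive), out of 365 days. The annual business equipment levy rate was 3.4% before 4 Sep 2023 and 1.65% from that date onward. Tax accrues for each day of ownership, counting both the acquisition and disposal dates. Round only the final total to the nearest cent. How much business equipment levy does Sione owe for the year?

7 Jul – 3 Sep 2023: 59 days at 3.4% → £1586000 × 3.4% × 59/365 = £8716.4822
4 Sep – 30 Nov 2023: 88 days at 1.65% → £1586000 × 1.65% × 88/365 = £6309.2384
Total = £15025.7205

£15025.72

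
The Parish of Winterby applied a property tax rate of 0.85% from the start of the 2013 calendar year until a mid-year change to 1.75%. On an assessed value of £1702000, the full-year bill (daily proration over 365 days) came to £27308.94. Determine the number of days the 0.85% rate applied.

59 days

Let d = days at the first rate; then 365 − d days at the second rate.
£1702000 × [0.85%·d + 1.75%·(365−d)] / 365 = £27308.94
Solving gives d = 59, so the new rate took effect on March 1, 2013.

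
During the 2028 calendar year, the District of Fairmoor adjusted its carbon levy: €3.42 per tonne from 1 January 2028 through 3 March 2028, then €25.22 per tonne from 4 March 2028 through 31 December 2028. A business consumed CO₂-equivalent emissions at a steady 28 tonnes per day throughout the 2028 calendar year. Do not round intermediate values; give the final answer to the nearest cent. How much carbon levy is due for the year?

1 January – 3 March 2028: 63 days × 28 tonnes/day = 1,764 tonnes at €3.42/tonne → €6,032.88
4 March – 31 December 2028: 303 days × 28 tonnes/day = 8,484 tonnes at €25.22/tonne → €213,966.48

€219,999.36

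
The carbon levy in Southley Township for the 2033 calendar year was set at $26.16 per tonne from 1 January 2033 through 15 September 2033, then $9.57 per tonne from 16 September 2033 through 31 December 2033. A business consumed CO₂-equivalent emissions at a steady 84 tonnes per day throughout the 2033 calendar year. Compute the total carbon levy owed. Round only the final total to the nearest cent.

1 January – 15 September 2033: 258 days × 84 tonnes/day = 21,672 tonnes at $26.16/tonne → $566,939.52
16 September – 31 December 2033: 107 days × 84 tonnes/day = 8,988 tonnes at $9.57/tonne → $86,015.16

$652,954.68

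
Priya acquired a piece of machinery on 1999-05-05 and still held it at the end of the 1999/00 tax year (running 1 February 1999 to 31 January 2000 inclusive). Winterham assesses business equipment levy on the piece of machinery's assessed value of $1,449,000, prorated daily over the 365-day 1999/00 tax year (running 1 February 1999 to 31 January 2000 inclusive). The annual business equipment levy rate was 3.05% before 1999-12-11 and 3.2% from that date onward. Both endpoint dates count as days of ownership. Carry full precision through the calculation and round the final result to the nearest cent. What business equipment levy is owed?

$33,243.63

1999-05-05 to 1999-12-10: 220 days at 3.05% → $1,449,000 × 3.05% × 220/365 = $26,637.7808
1999-12-11 to 2000-01-31: 52 days at 3.2% → $1,449,000 × 3.2% × 52/365 = $6,605.8521
Total = $33,243.6329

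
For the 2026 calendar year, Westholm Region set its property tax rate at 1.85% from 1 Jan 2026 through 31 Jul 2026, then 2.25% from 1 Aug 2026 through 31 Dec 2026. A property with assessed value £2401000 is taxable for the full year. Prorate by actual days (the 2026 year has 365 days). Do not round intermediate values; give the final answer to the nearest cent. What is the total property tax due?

1 Jan – 31 Jul 2026: 212 days at 1.85% → £2401000 × 1.85% × 212/365 = £25799.2384
1 Aug – 31 Dec 2026: 153 days at 2.25% → £2401000 × 2.25% × 153/365 = £22645.0479
Total = £48444.2863

£48444.29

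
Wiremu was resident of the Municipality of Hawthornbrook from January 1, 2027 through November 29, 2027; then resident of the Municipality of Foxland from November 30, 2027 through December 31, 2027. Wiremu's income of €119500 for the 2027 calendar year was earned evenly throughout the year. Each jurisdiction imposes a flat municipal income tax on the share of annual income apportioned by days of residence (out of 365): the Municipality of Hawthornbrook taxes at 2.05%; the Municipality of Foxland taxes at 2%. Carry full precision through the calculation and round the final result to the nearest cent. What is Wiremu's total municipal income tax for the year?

€2444.51

The Municipality of Hawthornbrook, January 1 – November 29, 2027: 333 days → €119500 × 2.05% × 333/365 = €2234.9774
The Municipality of Foxland, November 30 – December 31, 2027: 32 days → €119500 × 2% × 32/365 = €209.5342
Total = €2444.5116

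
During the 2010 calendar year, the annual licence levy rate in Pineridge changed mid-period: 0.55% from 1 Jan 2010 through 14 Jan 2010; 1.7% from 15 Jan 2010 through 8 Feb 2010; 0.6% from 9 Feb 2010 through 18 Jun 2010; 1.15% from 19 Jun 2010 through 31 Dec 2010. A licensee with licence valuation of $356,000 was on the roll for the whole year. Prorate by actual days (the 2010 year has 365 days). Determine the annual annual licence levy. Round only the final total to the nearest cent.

$3,448.81

1 Jan – 14 Jan 2010: 14 days at 0.55% → $356,000 × 0.55% × 14/365 = $75.1014
15 Jan – 8 Feb 2010: 25 days at 1.7% → $356,000 × 1.7% × 25/365 = $414.5205
9 Feb – 18 Jun 2010: 130 days at 0.6% → $356,000 × 0.6% × 130/365 = $760.7671
19 Jun – 31 Dec 2010: 196 days at 1.15% → $356,000 × 1.15% × 196/365 = $2,198.4219
Total = $3,448.8110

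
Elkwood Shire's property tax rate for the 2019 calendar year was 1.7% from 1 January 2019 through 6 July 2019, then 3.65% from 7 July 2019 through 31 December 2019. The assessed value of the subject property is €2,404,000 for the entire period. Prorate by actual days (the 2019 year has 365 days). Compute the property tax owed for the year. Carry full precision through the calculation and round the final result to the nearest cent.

1 January – 6 July 2019: 187 days at 1.7% → €2,404,000 × 1.7% × 187/365 = €20,937.8521
7 July – 31 December 2019: 178 days at 3.65% → €2,404,000 × 3.65% × 178/365 = €42,791.2000
Total = €63,729.0521

€63,729.05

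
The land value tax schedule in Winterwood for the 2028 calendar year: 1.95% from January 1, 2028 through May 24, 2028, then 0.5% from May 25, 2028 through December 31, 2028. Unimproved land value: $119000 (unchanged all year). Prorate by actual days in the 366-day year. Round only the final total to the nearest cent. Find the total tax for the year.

$1278.60

January 1 – May 24, 2028: 145 days at 1.95% → $119000 × 1.95% × 145/366 = $919.3238
May 25 – December 31, 2028: 221 days at 0.5% → $119000 × 0.5% × 221/366 = $359.2760
Total = $1278.5997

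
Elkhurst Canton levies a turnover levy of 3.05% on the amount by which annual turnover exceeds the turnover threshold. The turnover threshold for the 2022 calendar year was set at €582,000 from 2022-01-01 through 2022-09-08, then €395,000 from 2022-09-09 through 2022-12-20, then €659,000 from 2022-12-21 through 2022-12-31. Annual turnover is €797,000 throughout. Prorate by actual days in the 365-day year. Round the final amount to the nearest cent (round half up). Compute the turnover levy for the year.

€8,096.20

2022-01-01 to 2022-09-08: 251 days, exemption €582,000 → (€797,000 − €582,000) × 3.05% × 251/365 = €4,509.4041
2022-09-09 to 2022-12-20: 103 days, exemption €395,000 → (€797,000 − €395,000) × 3.05% × 103/365 = €3,459.9534
2022-12-21 to 2022-12-31: 11 days, exemption €659,000 → (€797,000 − €659,000) × 3.05% × 11/365 = €126.8466
Total = €8,096.2041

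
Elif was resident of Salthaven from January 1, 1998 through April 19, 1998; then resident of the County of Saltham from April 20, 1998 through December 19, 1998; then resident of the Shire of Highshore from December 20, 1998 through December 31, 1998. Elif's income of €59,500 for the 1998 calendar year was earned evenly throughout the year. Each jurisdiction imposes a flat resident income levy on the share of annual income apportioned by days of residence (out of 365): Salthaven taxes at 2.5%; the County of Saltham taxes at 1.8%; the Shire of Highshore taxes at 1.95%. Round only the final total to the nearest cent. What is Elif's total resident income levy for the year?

Salthaven, January 1 – April 19, 1998: 109 days → €59,500 × 2.5% × 109/365 = €444.2123
The County of Saltham, April 20 – December 19, 1998: 244 days → €59,500 × 1.8% × 244/365 = €715.9562
The Shire of Highshore, December 20 – December 31, 1998: 12 days → €59,500 × 1.95% × 12/365 = €38.1452
Total = €1,198.3137

€1,198.31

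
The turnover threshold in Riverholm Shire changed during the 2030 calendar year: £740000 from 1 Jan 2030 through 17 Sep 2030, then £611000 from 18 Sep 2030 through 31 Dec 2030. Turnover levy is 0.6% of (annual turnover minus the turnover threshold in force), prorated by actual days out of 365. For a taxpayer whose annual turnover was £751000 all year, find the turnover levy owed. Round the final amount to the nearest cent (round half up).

£288.66

1 Jan – 17 Sep 2030: 260 days, exemption £740000 → (£751000 − £740000) × 0.6% × 260/365 = £47.0137
18 Sep – 31 Dec 2030: 105 days, exemption £611000 → (£751000 − £611000) × 0.6% × 105/365 = £241.6438
Total = £288.6575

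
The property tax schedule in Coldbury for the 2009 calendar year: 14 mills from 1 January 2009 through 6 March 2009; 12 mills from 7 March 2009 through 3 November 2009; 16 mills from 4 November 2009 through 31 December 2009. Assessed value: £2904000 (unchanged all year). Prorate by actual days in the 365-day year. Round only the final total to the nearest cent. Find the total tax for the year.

1 January – 6 March 2009: 65 days at 14 mills → £2904000 × 1.4% × 65/365 = £7240.1096
7 March – 3 November 2009: 242 days at 12 mills → £2904000 × 1.2% × 242/365 = £23104.7014
4 November – 31 December 2009: 58 days at 16 mills → £2904000 × 1.6% × 58/365 = £7383.3205
Total = £37728.1315

£37728.13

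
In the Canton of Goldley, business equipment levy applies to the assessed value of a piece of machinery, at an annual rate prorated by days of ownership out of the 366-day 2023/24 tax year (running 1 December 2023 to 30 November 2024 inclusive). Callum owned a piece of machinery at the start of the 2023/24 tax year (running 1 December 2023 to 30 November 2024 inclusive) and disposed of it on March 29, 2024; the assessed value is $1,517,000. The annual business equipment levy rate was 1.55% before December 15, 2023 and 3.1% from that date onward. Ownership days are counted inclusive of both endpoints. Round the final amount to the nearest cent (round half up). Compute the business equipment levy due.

December 1 – December 14, 2023: 14 days at 1.55% → $1,517,000 × 1.55% × 14/366 = $899.4235
December 15, 2023 – March 29, 2024: 106 days at 3.1% → $1,517,000 × 3.1% × 106/366 = $13,619.8415
Total = $14,519.2650

$14,519.27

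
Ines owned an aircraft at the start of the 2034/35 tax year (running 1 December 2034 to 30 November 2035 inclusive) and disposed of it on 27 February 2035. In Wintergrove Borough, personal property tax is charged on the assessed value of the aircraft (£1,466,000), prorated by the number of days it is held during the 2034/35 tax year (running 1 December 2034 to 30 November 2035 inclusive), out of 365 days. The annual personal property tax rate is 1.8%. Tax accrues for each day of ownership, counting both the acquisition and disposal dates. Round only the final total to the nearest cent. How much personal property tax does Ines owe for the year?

Days held (1 December 2034 – 27 February 2035): 89 out of 365
Tax = £1,466,000 × 1.8% × 89/365 = £6,434.3342

£6,434.33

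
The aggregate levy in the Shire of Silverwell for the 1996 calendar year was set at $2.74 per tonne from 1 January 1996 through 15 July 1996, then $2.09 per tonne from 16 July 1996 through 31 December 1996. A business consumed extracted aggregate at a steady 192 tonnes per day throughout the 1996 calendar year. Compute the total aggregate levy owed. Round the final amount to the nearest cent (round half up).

$171,454.08

1 January – 15 July 1996: 197 days × 192 tonnes/day = 37,824 tonnes at $2.74/tonne → $103,637.76
16 July – 31 December 1996: 169 days × 192 tonnes/day = 32,448 tonnes at $2.09/tonne → $67,816.32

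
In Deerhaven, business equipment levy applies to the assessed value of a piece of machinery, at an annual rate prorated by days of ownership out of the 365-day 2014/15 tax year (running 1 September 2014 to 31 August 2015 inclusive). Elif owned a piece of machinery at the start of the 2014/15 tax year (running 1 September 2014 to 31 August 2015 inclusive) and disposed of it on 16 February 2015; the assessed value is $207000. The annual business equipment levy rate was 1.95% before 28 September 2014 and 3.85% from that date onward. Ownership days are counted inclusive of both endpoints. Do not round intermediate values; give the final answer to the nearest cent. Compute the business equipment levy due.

$3399.05

1 September – 27 September 2014: 27 days at 1.95% → $207000 × 1.95% × 27/365 = $298.5904
28 September 2014 – 16 February 2015: 142 days at 3.85% → $207000 × 3.85% × 142/365 = $3100.4630
Total = $3399.0534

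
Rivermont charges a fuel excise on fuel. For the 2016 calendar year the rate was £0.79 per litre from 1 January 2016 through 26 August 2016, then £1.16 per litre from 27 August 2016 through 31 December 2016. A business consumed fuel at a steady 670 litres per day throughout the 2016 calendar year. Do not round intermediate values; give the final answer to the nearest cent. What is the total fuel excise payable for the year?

1 January – 26 August 2016: 239 days × 670 litres/day = 160,130 litres at £0.79/litre → £126502.70
27 August – 31 December 2016: 127 days × 670 litres/day = 85,090 litres at £1.16/litre → £98704.40

£225207.10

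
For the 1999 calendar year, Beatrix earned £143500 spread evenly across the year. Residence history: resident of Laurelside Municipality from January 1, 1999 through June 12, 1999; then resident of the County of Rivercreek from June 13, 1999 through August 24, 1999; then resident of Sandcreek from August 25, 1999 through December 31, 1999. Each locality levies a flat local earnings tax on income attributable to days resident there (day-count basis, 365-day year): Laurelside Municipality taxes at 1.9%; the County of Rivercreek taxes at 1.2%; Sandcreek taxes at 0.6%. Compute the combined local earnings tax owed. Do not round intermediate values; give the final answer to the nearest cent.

£1866.29

Laurelside Municipality, January 1 – June 12, 1999: 163 days → £143500 × 1.9% × 163/365 = £1217.5877
The County of Rivercreek, June 13 – August 24, 1999: 73 days → £143500 × 1.2% × 73/365 = £344.4000
Sandcreek, August 25 – December 31, 1999: 129 days → £143500 × 0.6% × 129/365 = £304.2986
Total = £1866.2863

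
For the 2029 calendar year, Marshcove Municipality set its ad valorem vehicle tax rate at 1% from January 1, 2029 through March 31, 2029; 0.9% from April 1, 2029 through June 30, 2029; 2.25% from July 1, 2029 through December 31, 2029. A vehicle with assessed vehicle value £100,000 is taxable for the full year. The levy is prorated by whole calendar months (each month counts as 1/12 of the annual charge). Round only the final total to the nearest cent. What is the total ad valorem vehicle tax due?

January 1 – March 31, 2029: 3 months at 1% → £100,000 × 1% × 3/12 = £250.0000
April 1 – June 30, 2029: 3 months at 0.9% → £100,000 × 0.9% × 3/12 = £225.0000
July 1 – December 31, 2029: 6 months at 2.25% → £100,000 × 2.25% × 6/12 = £1,125.0000
Total = £1,600.0000

£1,600.00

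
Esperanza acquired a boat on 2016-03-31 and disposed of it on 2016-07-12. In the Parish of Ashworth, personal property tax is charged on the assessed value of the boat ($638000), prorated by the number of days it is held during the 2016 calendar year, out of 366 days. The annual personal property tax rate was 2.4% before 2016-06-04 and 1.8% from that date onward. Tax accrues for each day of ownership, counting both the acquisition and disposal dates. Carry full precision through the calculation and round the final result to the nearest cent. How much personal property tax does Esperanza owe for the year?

2016-03-31 to 2016-06-03: 65 days at 2.4% → $638000 × 2.4% × 65/366 = $2719.3443
2016-06-04 to 2016-07-12: 39 days at 1.8% → $638000 × 1.8% × 39/366 = $1223.7049
Total = $3943.0492

$3943.05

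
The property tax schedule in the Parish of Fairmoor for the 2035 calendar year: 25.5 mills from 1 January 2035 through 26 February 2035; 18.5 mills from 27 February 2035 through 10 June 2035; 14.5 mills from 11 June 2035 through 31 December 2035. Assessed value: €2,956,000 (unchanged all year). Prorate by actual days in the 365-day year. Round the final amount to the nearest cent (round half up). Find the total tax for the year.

1 January – 26 February 2035: 57 days at 25.5 mills → €2,956,000 × 2.55% × 57/365 = €11,771.3589
27 February – 10 June 2035: 104 days at 18.5 mills → €2,956,000 × 1.85% × 104/365 = €15,581.7644
11 June – 31 December 2035: 204 days at 14.5 mills → €2,956,000 × 1.45% × 204/365 = €23,955.7479
Total = €51,308.8712

€51,308.87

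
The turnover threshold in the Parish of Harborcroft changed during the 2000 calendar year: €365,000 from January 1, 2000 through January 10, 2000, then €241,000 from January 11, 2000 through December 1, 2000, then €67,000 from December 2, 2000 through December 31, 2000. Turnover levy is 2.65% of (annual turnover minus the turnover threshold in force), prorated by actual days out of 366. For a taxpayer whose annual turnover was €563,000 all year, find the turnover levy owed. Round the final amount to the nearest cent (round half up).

€8,821.17

January 1 – January 10, 2000: 10 days, exemption €365,000 → (€563,000 − €365,000) × 2.65% × 10/366 = €143.3607
January 11 – December 1, 2000: 326 days, exemption €241,000 → (€563,000 − €241,000) × 2.65% × 326/366 = €7,600.4317
December 2 – December 31, 2000: 30 days, exemption €67,000 → (€563,000 − €67,000) × 2.65% × 30/366 = €1,077.3770
Total = €8,821.1694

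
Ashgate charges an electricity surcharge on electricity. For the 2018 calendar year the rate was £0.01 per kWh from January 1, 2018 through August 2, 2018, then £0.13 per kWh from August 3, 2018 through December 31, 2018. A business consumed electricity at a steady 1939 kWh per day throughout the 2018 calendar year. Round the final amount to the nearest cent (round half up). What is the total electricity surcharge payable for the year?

£42,212.03

January 1 – August 2, 2018: 214 days × 1939 kWh/day = 414,946 kWh at £0.01/kWh → £4,149.46
August 3 – December 31, 2018: 151 days × 1939 kWh/day = 292,789 kWh at £0.13/kWh → £38,062.57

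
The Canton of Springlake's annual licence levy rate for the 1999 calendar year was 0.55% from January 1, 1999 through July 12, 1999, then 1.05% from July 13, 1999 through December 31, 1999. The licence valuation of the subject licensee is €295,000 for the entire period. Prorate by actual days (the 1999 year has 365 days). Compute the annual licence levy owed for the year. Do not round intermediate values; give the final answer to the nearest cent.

€2,317.57

January 1 – July 12, 1999: 193 days at 0.55% → €295,000 × 0.55% × 193/365 = €857.9247
July 13 – December 31, 1999: 172 days at 1.05% → €295,000 × 1.05% × 172/365 = €1,459.6438
Total = €2,317.5685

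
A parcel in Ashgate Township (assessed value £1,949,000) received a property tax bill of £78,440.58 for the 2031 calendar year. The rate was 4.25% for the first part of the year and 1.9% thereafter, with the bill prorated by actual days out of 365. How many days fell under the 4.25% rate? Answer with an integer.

Let d = days at the first rate; then 365 − d days at the second rate.
£1,949,000 × [4.25%·d + 1.9%·(365−d)] / 365 = £78,440.58
Solving gives d = 330, so the new rate took effect on 27 November 2031.

330 days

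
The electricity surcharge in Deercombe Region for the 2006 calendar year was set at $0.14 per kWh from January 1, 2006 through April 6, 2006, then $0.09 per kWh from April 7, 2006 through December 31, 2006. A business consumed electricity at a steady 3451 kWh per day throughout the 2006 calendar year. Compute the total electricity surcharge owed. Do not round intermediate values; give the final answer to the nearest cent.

$129,930.15

January 1 – April 6, 2006: 96 days × 3451 kWh/day = 331,296 kWh at $0.14/kWh → $46,381.44
April 7 – December 31, 2006: 269 days × 3451 kWh/day = 928,319 kWh at $0.09/kWh → $83,548.71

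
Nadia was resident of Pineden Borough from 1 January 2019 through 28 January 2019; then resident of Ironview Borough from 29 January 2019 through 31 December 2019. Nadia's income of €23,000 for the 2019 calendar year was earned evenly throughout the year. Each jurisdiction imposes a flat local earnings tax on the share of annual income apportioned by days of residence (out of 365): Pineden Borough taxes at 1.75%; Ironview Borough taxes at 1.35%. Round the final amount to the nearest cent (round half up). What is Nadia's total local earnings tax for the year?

Pineden Borough, 1 January – 28 January 2019: 28 days → €23,000 × 1.75% × 28/365 = €30.8767
Ironview Borough, 29 January – 31 December 2019: 337 days → €23,000 × 1.35% × 337/365 = €286.6808
Total = €317.5575

€317.56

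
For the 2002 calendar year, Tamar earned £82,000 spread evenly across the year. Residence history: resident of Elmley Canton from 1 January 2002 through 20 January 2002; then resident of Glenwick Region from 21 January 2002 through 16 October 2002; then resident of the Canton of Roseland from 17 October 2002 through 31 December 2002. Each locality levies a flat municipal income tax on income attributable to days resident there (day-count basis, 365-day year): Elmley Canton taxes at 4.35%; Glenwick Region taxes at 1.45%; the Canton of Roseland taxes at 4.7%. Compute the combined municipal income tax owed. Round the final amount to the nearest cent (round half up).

Elmley Canton, 1 January – 20 January 2002: 20 days → £82,000 × 4.35% × 20/365 = £195.4521
Glenwick Region, 21 January – 16 October 2002: 269 days → £82,000 × 1.45% × 269/365 = £876.2767
The Canton of Roseland, 17 October – 31 December 2002: 76 days → £82,000 × 4.7% × 76/365 = £802.4767
Total = £1,874.2055

£1,874.21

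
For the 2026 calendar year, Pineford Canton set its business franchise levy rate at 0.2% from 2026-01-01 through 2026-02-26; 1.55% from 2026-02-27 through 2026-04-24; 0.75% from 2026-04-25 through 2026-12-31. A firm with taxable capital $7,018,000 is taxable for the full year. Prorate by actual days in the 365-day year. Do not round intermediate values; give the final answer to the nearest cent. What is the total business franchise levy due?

$55,374.90

2026-01-01 to 2026-02-26: 57 days at 0.2% → $7,018,000 × 0.2% × 57/365 = $2,191.9233
2026-02-27 to 2026-04-24: 57 days at 1.55% → $7,018,000 × 1.55% × 57/365 = $16,987.4055
2026-04-25 to 2026-12-31: 251 days at 0.75% → $7,018,000 × 0.75% × 251/365 = $36,195.5753
Total = $55,374.9041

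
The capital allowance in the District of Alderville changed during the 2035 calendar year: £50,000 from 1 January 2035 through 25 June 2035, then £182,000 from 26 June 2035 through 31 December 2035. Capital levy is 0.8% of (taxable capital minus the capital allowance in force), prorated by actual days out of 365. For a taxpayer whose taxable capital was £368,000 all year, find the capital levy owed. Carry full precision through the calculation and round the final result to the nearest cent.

1 January – 25 June 2035: 176 days, exemption £50,000 → (£368,000 − £50,000) × 0.8% × 176/365 = £1,226.6959
26 June – 31 December 2035: 189 days, exemption £182,000 → (£368,000 − £182,000) × 0.8% × 189/365 = £770.4986
Total = £1,997.1945

£1,997.19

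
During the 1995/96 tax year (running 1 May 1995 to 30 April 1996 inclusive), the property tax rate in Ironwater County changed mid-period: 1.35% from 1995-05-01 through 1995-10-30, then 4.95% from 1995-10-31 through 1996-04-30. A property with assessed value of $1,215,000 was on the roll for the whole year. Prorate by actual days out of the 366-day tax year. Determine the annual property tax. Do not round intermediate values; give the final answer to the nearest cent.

1995-05-01 to 1995-10-30: 183 days at 1.35% → $1,215,000 × 1.35% × 183/366 = $8,201.2500
1995-10-31 to 1996-04-30: 183 days at 4.95% → $1,215,000 × 4.95% × 183/366 = $30,071.2500
Total = $38,272.5000

$38,272.50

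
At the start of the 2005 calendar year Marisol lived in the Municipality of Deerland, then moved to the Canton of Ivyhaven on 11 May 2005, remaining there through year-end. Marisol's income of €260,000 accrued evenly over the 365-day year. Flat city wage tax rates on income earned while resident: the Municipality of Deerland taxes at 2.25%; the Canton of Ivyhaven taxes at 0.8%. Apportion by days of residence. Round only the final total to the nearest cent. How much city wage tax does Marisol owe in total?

The Municipality of Deerland, 1 January – 10 May 2005: 130 days → €260,000 × 2.25% × 130/365 = €2,083.5616
The Canton of Ivyhaven, 11 May – 31 December 2005: 235 days → €260,000 × 0.8% × 235/365 = €1,339.1781
Total = €3,422.7397

€3,422.74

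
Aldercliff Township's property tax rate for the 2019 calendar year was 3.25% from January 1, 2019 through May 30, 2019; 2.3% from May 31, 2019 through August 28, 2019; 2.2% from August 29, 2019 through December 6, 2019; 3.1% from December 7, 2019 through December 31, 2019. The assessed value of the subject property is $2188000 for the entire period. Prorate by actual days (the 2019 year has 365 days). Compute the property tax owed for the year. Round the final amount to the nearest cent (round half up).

$59465.64

January 1 – May 30, 2019: 150 days at 3.25% → $2188000 × 3.25% × 150/365 = $29223.2877
May 31 – August 28, 2019: 90 days at 2.3% → $2188000 × 2.3% × 90/365 = $12408.6575
August 29 – December 6, 2019: 100 days at 2.2% → $2188000 × 2.2% × 100/365 = $13187.9452
December 7 – December 31, 2019: 25 days at 3.1% → $2188000 × 3.1% × 25/365 = $4645.7534
Total = $59465.6438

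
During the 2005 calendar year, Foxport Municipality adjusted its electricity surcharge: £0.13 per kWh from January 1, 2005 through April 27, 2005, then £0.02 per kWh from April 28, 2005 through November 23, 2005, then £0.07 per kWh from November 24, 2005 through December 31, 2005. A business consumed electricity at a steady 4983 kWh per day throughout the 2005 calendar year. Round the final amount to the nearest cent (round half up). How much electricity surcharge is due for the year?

January 1 – April 27, 2005: 117 days × 4983 kWh/day = 583,011 kWh at £0.13/kWh → £75791.43
April 28 – November 23, 2005: 210 days × 4983 kWh/day = 1,046,430 kWh at £0.02/kWh → £20928.60
November 24 – December 31, 2005: 38 days × 4983 kWh/day = 189,354 kWh at £0.07/kWh → £13254.78

£109974.81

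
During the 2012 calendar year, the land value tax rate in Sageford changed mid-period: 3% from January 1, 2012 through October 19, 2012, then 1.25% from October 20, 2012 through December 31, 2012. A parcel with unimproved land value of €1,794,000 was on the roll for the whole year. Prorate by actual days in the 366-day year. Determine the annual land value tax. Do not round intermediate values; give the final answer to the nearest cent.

€47,558.16

January 1 – October 19, 2012: 293 days at 3% → €1,794,000 × 3% × 293/366 = €43,085.4098
October 20 – December 31, 2012: 73 days at 1.25% → €1,794,000 × 1.25% × 73/366 = €4,472.7459
Total = €47,558.1557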